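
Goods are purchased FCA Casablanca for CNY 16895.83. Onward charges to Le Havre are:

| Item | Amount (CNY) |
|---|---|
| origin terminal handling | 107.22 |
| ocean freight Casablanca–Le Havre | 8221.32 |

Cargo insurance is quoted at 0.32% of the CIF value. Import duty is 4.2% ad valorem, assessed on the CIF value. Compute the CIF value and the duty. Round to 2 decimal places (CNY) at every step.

Let C be the CIF value. C = FCA price + pre-shipment costs + freight + 0.32% × C
C − 0.32% × C = 16895.83 + 107.22 + 8221.32
0.9968 × C = 25224.37
C = 25224.37 / 0.9968 = 25305.35
Insurance premium = 0.32% × 25305.35 = 80.98
Import duty = 25305.35 × 4.2% = 1062.82

CIF value: CNY 25305.35; import duty: CNY 1062.82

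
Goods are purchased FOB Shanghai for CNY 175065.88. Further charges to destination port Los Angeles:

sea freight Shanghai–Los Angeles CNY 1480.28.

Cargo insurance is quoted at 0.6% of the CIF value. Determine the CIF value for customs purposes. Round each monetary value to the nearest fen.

CIF value: CNY 177611.83

Let C be the CIF value. C = FOB price + freight + 0.6% × C
C − 0.6% × C = 175065.88 + 1480.28
0.994 × C = 176546.16
C = 176546.16 / 0.994 = 177611.83
Insurance premium = 0.6% × 177611.83 = 1065.67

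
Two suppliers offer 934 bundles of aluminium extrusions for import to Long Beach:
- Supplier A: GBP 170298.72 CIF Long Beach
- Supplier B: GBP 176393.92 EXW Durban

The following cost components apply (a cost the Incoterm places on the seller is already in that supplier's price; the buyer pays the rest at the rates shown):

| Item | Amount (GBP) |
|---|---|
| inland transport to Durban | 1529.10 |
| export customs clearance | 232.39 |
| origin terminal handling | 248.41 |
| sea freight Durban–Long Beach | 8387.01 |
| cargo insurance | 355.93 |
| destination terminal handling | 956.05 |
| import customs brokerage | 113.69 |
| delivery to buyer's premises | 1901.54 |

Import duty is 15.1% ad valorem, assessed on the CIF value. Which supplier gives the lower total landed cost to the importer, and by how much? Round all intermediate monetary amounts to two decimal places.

Supplier A (CIF):
The CIF price already equals the CIF value: 170298.72
Import duty = 170298.72 × 15.1% = 25715.11
Buyer bears (A): 956.05 + 113.69 + 1901.54 = 2971.28
Landed cost (A) = invoice 170298.72 + 2971.28 + duty 25715.11 = 198985.11
Supplier B (EXW):
CIF value = EXW price + inland to port + export clearance + origin terminal + freight + insurance = 176393.92 + 1529.10 + 232.39 + 248.41 + 8387.01 + 355.93 = 187146.76
Import duty = 187146.76 × 15.1% = 28259.16
Buyer bears (B): 1529.10 + 232.39 + 248.41 + 8387.01 + 355.93 + 956.05 + 113.69 + 1901.54 = 13724.12
Landed cost (B) = invoice 176393.92 + 13724.12 + duty 28259.16 = 218377.20
Difference = |198985.11 − 218377.20| = 19392.09

Supplier A is cheaper by GBP 19392.09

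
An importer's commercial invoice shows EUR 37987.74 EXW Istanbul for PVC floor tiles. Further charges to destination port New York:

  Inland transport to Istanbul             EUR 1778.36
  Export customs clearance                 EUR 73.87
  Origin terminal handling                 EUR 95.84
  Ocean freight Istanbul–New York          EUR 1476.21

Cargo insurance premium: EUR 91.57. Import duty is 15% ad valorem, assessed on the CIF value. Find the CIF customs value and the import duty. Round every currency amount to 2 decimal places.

CIF value: EUR 41503.59; import duty: EUR 6225.54

CIF = EXW price + pre-shipment costs + freight + insurance
CIF = 37987.74 + 1778.36 + 73.87 + 95.84 + 1476.21 + 91.57 = 41503.59
Import duty = 41503.59 × 15% = 6225.54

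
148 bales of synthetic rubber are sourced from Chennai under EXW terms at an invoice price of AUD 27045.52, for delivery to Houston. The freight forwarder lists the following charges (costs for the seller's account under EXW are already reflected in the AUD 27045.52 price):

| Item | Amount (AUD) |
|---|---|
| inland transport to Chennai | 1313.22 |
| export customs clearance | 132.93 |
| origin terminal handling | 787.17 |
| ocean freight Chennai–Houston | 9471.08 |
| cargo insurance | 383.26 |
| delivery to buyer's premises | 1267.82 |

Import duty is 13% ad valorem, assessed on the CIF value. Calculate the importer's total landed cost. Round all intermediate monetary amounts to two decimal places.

EXW: the seller makes goods available at their premises; the buyer bears all onward costs.
CIF value = EXW price + inland to port + export clearance + origin terminal + freight + insurance = 27045.52 + 1313.22 + 132.93 + 787.17 + 9471.08 + 383.26 = 39133.18
Import duty = 39133.18 × 13% = 5087.31
Buyer bears: inland to port 1313.22 + export clearance 132.93 + origin terminal 787.17 + freight 9471.08 + insurance 383.26 + delivery 1267.82 + duty 5087.31 = 18442.79
Landed cost = invoice 27045.52 + 18442.79 = 45488.31

Total landed cost: AUD 45488.31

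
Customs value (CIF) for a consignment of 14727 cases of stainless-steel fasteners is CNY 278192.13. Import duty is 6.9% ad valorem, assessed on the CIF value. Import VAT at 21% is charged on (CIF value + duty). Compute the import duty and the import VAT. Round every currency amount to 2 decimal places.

Import duty = 278192.13 × 6.9% = 19195.26
VAT base = CIF + duty = 278192.13 + 19195.26 = 297387.39
Import VAT = 297387.39 × 21% = 62451.35

Import duty: CNY 19195.26; import VAT: CNY 62451.35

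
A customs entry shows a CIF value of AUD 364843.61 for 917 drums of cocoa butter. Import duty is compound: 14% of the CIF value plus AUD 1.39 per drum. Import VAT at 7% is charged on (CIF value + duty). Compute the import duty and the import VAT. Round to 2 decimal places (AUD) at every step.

Import duty: AUD 52352.74; import VAT: AUD 29203.74

Ad valorem component: 364843.61 × 14% = 51078.11
Specific component: 917 × 1.39 = 1274.63
Import duty = 51078.11 + 1274.63 = 52352.74
VAT base = CIF + duty = 364843.61 + 52352.74 = 417196.35
Import VAT = 417196.35 × 7% = 29203.74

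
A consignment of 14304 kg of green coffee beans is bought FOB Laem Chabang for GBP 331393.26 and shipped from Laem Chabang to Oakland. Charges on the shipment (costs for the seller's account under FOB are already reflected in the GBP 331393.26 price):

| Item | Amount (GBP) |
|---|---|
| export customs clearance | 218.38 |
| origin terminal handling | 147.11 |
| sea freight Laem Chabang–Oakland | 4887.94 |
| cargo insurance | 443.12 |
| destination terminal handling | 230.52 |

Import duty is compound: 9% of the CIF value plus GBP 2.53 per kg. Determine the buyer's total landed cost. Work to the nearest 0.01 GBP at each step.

Total landed cost: GBP 403449.15

FOB: the seller bears costs until goods are on board at the origin port; the buyer bears freight, insurance and all costs thereafter.
Already in the invoice (seller's account under FOB): export clearance, origin terminal — exclude.
CIF value = FOB price + freight + insurance = 331393.26 + 4887.94 + 443.12 = 336724.32
Ad valorem component: 336724.32 × 9% = 30305.19
Specific component: 14304 × 2.53 = 36189.12
Import duty = 30305.19 + 36189.12 = 66494.31
Buyer bears: freight 4887.94 + insurance 443.12 + destination terminal 230.52 + duty 66494.31 = 72055.89
Landed cost = invoice 331393.26 + 72055.89 = 403449.15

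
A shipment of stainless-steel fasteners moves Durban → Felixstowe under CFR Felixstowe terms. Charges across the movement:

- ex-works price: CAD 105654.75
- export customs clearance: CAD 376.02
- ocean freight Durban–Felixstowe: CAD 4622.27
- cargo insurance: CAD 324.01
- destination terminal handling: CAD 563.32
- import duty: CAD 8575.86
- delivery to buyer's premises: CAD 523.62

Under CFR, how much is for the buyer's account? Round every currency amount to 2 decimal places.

CFR: the seller pays costs through ocean freight to the destination port, but not insurance.
Seller's account: goods 105654.75 + export clearance 376.02 + freight 4622.27 = 110653.04
Buyer's account: insurance 324.01 + destination terminal 563.32 + duty 8575.86 + delivery 523.62 = 9986.81

Buyer's account: CAD 9986.81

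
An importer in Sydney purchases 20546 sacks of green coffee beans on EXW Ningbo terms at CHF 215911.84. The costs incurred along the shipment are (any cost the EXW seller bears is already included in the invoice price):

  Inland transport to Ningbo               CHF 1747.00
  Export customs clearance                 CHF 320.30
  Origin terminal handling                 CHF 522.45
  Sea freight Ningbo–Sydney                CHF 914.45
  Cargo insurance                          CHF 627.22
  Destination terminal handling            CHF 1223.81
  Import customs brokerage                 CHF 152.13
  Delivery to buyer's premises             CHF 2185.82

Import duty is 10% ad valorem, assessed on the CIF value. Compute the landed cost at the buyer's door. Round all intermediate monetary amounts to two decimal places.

EXW: the seller makes goods available at their premises; the buyer bears all onward costs.
CIF value = EXW price + inland to port + export clearance + origin terminal + freight + insurance = 215911.84 + 1747.00 + 320.30 + 522.45 + 914.45 + 627.22 = 220043.26
Import duty = 220043.26 × 10% = 22004.33
Buyer bears: inland to port 1747.00 + export clearance 320.30 + origin terminal 522.45 + freight 914.45 + insurance 627.22 + destination terminal 1223.81 + brokerage 152.13 + delivery 2185.82 + duty 22004.33 = 29697.51
Landed cost = invoice 215911.84 + 29697.51 = 245609.35

Total landed cost: CHF 245609.35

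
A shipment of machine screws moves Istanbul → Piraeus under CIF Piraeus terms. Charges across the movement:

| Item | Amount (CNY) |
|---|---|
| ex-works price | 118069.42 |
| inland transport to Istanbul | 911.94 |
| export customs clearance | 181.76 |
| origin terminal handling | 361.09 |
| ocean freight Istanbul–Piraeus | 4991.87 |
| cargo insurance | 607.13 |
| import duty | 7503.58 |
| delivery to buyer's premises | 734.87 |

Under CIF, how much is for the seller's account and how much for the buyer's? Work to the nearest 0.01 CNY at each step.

Seller: CNY 125123.21; buyer: CNY 8238.45

CIF: the seller pays costs through ocean freight and marine insurance to the destination port.
Seller's account: goods 118069.42 + inland to port 911.94 + export clearance 181.76 + origin terminal 361.09 + freight 4991.87 + insurance 607.13 = 125123.21
Buyer's account: duty 7503.58 + delivery 734.87 = 8238.45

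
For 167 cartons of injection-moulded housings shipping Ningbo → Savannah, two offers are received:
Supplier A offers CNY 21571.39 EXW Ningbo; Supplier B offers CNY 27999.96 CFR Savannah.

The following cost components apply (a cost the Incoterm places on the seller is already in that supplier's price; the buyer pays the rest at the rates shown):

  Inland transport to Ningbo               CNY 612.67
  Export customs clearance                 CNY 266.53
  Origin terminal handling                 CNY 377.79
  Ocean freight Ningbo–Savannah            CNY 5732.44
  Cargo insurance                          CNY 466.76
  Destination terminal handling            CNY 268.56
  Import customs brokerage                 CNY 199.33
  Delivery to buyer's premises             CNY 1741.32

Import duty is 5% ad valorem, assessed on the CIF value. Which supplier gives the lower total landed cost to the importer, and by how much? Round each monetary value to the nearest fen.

Supplier A (EXW):
CIF value = EXW price + inland to port + export clearance + origin terminal + freight + insurance = 21571.39 + 612.67 + 266.53 + 377.79 + 5732.44 + 466.76 = 29027.58
Import duty = 29027.58 × 5% = 1451.38
Buyer bears (A): 612.67 + 266.53 + 377.79 + 5732.44 + 466.76 + 268.56 + 199.33 + 1741.32 = 9665.40
Landed cost (A) = invoice 21571.39 + 9665.40 + duty 1451.38 = 32688.17
Supplier B (CFR):
CIF value = CFR price + insurance = 27999.96 + 466.76 = 28466.72
Import duty = 28466.72 × 5% = 1423.34
Buyer bears (B): 466.76 + 268.56 + 199.33 + 1741.32 = 2675.97
Landed cost (B) = invoice 27999.96 + 2675.97 + duty 1423.34 = 32099.27
Difference = |32688.17 − 32099.27| = 588.90

Supplier B is cheaper by CNY 588.90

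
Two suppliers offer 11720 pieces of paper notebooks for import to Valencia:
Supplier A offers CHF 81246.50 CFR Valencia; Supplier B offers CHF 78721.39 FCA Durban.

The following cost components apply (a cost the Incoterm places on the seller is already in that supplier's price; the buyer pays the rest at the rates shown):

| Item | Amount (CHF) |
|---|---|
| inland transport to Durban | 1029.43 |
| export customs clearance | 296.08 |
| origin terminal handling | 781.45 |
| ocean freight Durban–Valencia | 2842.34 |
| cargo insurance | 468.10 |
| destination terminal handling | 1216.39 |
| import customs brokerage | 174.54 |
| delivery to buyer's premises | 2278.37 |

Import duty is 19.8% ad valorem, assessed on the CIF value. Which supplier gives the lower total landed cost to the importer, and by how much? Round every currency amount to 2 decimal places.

Supplier A (CFR):
CIF value = CFR price + insurance = 81246.50 + 468.10 = 81714.60
Import duty = 81714.60 × 19.8% = 16179.49
Buyer bears (A): 468.10 + 1216.39 + 174.54 + 2278.37 = 4137.40
Landed cost (A) = invoice 81246.50 + 4137.40 + duty 16179.49 = 101563.39
Supplier B (FCA):
CIF value = FCA price + origin terminal + freight + insurance = 78721.39 + 781.45 + 2842.34 + 468.10 = 82813.28
Import duty = 82813.28 × 19.8% = 16397.03
Buyer bears (B): 781.45 + 2842.34 + 468.10 + 1216.39 + 174.54 + 2278.37 = 7761.19
Landed cost (B) = invoice 78721.39 + 7761.19 + duty 16397.03 = 102879.61
Difference = |101563.39 − 102879.61| = 1316.22

Supplier A is cheaper by CHF 1316.22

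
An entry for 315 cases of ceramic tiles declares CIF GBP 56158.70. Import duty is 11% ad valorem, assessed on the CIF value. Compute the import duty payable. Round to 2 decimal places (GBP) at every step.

Import duty = 56158.70 × 11% = 6177.46

Import duty: GBP 6177.46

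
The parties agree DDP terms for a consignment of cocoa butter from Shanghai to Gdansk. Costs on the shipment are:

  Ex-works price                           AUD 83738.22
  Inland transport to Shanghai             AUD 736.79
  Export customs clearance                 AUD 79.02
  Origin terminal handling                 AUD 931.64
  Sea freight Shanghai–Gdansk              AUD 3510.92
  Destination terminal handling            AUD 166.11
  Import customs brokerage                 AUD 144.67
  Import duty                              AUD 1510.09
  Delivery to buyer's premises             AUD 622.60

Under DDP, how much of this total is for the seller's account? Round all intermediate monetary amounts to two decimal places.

DDP: the seller bears all costs including import duty.
Seller's account: goods 83738.22 + inland to port 736.79 + export clearance 79.02 + origin terminal 931.64 + freight 3510.92 + destination terminal 166.11 + brokerage 144.67 + duty 1510.09 + delivery 622.60 = 91440.06
Buyer's account: 0.00

Seller's account: AUD 91440.06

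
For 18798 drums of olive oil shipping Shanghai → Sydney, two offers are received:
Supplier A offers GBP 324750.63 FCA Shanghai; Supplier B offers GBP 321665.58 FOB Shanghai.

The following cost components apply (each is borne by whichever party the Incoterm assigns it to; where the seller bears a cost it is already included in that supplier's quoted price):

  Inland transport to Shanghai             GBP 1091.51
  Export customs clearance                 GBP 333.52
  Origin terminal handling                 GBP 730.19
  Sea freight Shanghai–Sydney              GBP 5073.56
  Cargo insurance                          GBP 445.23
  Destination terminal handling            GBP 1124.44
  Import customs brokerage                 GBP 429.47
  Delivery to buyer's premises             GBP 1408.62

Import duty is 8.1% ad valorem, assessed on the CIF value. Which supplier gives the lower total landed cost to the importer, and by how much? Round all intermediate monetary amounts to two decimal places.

Supplier B is cheaper by GBP 4124.28

Supplier A (FCA):
CIF value = FCA price + origin terminal + freight + insurance = 324750.63 + 730.19 + 5073.56 + 445.23 = 330999.61
Import duty = 330999.61 × 8.1% = 26810.97
Buyer bears (A): 730.19 + 5073.56 + 445.23 + 1124.44 + 429.47 + 1408.62 = 9211.51
Landed cost (A) = invoice 324750.63 + 9211.51 + duty 26810.97 = 360773.11
Supplier B (FOB):
CIF value = FOB price + freight + insurance = 321665.58 + 5073.56 + 445.23 = 327184.37
Import duty = 327184.37 × 8.1% = 26501.93
Buyer bears (B): 5073.56 + 445.23 + 1124.44 + 429.47 + 1408.62 = 8481.32
Landed cost (B) = invoice 321665.58 + 8481.32 + duty 26501.93 = 356648.83
Difference = |360773.11 − 356648.83| = 4124.28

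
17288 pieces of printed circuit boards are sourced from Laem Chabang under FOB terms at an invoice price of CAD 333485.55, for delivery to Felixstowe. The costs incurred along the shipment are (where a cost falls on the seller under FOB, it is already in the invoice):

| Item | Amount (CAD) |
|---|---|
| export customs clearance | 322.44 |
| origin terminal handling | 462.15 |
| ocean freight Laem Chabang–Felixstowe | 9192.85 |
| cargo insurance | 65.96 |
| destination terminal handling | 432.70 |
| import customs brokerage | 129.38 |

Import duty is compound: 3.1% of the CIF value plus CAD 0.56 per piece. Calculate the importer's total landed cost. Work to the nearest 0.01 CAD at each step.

Total landed cost: CAD 363612.80

FOB: the seller bears costs until goods are on board at the origin port; the buyer bears freight, insurance and all costs thereafter.
Already in the invoice (seller's account under FOB): export clearance, origin terminal — exclude.
CIF value = FOB price + freight + insurance = 333485.55 + 9192.85 + 65.96 = 342744.36
Ad valorem component: 342744.36 × 3.1% = 10625.08
Specific component: 17288 × 0.56 = 9681.28
Import duty = 10625.08 + 9681.28 = 20306.36
Buyer bears: freight 9192.85 + insurance 65.96 + destination terminal 432.70 + brokerage 129.38 + duty 20306.36 = 30127.25
Landed cost = invoice 333485.55 + 30127.25 = 363612.80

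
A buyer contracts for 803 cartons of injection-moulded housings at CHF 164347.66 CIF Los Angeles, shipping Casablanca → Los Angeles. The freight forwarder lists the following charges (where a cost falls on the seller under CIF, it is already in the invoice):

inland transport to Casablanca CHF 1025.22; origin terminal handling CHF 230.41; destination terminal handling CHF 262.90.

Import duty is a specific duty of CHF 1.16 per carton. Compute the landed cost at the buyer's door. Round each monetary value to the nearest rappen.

CIF: the seller pays costs through ocean freight and marine insurance to the destination port.
Already in the invoice (seller's account under CIF): inland to port, origin terminal — exclude.
The CIF price already equals the CIF value: 164347.66
Import duty = 803 × 1.16 = 931.48
Buyer bears: destination terminal 262.90 + duty 931.48 = 1194.38
Landed cost = invoice 164347.66 + 1194.38 = 165542.04

Total landed cost: CHF 165542.04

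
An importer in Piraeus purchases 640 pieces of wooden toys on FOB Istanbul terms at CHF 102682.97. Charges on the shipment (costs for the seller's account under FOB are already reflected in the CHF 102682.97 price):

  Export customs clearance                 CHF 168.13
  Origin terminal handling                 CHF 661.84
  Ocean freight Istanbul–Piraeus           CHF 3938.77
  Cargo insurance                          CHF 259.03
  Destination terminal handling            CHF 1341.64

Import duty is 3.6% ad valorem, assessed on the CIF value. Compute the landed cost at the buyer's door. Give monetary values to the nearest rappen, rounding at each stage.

Total landed cost: CHF 112070.12

FOB: the seller bears costs until goods are on board at the origin port; the buyer bears freight, insurance and all costs thereafter.
Already in the invoice (seller's account under FOB): export clearance, origin terminal — exclude.
CIF value = FOB price + freight + insurance = 102682.97 + 3938.77 + 259.03 = 106880.77
Import duty = 106880.77 × 3.6% = 3847.71
Buyer bears: freight 3938.77 + insurance 259.03 + destination terminal 1341.64 + duty 3847.71 = 9387.15
Landed cost = invoice 102682.97 + 9387.15 = 112070.12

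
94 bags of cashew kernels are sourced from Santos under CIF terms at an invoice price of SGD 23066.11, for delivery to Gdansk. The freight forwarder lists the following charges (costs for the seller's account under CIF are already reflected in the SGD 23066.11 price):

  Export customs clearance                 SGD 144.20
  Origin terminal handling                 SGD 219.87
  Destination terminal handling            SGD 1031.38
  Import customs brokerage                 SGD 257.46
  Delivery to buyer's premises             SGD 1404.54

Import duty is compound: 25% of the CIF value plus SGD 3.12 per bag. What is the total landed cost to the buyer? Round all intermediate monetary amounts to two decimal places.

Total landed cost: SGD 31819.30

CIF: the seller pays costs through ocean freight and marine insurance to the destination port.
Already in the invoice (seller's account under CIF): export clearance, origin terminal — exclude.
The CIF price already equals the CIF value: 23066.11
Ad valorem component: 23066.11 × 25% = 5766.53
Specific component: 94 × 3.12 = 293.28
Import duty = 5766.53 + 293.28 = 6059.81
Buyer bears: destination terminal 1031.38 + brokerage 257.46 + delivery 1404.54 + duty 6059.81 = 8753.19
Landed cost = invoice 23066.11 + 8753.19 = 31819.30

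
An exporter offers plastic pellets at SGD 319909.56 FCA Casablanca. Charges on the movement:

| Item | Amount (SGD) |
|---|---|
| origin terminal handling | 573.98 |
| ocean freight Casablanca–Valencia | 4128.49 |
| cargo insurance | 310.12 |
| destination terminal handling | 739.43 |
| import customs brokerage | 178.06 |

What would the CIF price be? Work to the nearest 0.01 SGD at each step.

Not relevant to the conversion: brokerage, destination terminal — on the buyer under both terms; not part of either seller's price.
From FCA to CIF, the seller additionally bears: origin terminal, freight, insurance.
CIF price = 319909.56 + 573.98 + 4128.49 + 310.12 = 324922.15

CIF price: SGD 324922.15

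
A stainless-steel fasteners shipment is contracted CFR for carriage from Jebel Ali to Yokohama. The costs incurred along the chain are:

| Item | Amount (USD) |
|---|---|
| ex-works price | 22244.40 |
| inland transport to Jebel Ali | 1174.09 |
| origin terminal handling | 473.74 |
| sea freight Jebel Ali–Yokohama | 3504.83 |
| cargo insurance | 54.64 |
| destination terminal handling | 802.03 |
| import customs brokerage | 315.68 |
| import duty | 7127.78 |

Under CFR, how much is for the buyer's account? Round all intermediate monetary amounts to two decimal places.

Buyer's account: USD 8300.13

CFR: the seller pays costs through ocean freight to the destination port, but not insurance.
Seller's account: goods 22244.40 + inland to port 1174.09 + origin terminal 473.74 + freight 3504.83 = 27397.06
Buyer's account: insurance 54.64 + destination terminal 802.03 + brokerage 315.68 + duty 7127.78 = 8300.13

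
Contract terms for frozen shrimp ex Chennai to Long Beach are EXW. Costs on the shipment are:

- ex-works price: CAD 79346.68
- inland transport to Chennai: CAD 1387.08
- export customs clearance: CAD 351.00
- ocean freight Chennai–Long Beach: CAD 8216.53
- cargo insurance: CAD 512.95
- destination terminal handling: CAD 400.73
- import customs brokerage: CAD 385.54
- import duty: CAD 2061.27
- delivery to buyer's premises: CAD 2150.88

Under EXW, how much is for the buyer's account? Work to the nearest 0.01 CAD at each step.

Buyer's account: CAD 15465.98

EXW: the seller makes goods available at their premises; the buyer bears all onward costs.
Seller's account: goods 79346.68 = 79346.68
Buyer's account: inland to port 1387.08 + export clearance 351.00 + freight 8216.53 + insurance 512.95 + destination terminal 400.73 + brokerage 385.54 + duty 2061.27 + delivery 2150.88 = 15465.98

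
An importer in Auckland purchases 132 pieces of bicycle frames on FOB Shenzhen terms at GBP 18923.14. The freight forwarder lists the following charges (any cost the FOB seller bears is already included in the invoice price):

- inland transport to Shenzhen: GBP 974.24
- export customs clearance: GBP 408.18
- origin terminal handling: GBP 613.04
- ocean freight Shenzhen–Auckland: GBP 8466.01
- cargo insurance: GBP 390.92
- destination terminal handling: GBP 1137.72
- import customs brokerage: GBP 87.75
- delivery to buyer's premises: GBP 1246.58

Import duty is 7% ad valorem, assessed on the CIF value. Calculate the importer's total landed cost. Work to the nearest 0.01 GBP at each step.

FOB: the seller bears costs until goods are on board at the origin port; the buyer bears freight, insurance and all costs thereafter.
Already in the invoice (seller's account under FOB): inland to port, export clearance, origin terminal — exclude.
CIF value = FOB price + freight + insurance = 18923.14 + 8466.01 + 390.92 = 27780.07
Import duty = 27780.07 × 7% = 1944.60
Buyer bears: freight 8466.01 + insurance 390.92 + destination terminal 1137.72 + brokerage 87.75 + delivery 1246.58 + duty 1944.60 = 13273.58
Landed cost = invoice 18923.14 + 13273.58 = 32196.72

Total landed cost: GBP 32196.72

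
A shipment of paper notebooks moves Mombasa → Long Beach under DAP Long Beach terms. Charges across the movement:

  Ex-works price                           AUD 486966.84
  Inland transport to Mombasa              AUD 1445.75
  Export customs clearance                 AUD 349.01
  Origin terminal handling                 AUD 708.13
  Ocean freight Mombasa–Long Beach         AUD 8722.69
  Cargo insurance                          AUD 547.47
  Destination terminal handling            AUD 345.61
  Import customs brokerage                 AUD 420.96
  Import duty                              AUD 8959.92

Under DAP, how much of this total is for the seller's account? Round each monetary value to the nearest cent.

DAP: the seller bears all costs to the named destination except import duty and clearance.
Seller's account: goods 486966.84 + inland to port 1445.75 + export clearance 349.01 + origin terminal 708.13 + freight 8722.69 + insurance 547.47 + destination terminal 345.61 = 499085.50
Buyer's account: brokerage 420.96 + duty 8959.92 = 9380.88

Seller's account: AUD 499085.50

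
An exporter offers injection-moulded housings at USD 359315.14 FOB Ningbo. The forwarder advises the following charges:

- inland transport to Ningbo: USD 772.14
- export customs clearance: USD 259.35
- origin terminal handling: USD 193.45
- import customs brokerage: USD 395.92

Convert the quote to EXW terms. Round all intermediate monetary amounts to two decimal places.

Not relevant to the conversion: brokerage — on the buyer under both terms; not part of either seller's price.
From FOB to EXW, the seller no longer bears: inland to port, export clearance, origin terminal.
EXW price = 359315.14 − 772.14 − 259.35 − 193.45 = 358090.20

EXW price: USD 358090.20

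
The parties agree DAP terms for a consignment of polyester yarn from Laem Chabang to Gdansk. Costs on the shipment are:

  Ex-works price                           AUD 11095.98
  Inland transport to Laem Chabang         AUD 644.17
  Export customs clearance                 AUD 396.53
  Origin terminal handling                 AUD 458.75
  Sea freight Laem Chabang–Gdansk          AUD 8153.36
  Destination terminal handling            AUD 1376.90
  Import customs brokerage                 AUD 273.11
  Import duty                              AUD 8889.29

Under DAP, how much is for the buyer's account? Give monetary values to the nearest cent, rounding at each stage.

DAP: the seller bears all costs to the named destination except import duty and clearance.
Seller's account: goods 11095.98 + inland to port 644.17 + export clearance 396.53 + origin terminal 458.75 + freight 8153.36 + destination terminal 1376.90 = 22125.69
Buyer's account: brokerage 273.11 + duty 8889.29 = 9162.40

Buyer's account: AUD 9162.40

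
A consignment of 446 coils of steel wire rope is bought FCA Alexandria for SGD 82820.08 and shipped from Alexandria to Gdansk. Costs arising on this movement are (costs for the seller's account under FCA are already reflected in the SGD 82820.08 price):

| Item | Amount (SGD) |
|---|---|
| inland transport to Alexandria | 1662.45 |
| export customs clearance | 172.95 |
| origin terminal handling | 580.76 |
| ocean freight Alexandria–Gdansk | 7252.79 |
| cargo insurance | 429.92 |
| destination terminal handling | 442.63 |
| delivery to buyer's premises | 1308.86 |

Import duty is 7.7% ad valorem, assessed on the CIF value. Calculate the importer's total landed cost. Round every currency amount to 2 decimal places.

FCA: the seller delivers export-cleared goods to the carrier; the buyer bears costs from that point.
Already in the invoice (seller's account under FCA): inland to port, export clearance — exclude.
CIF value = FCA price + origin terminal + freight + insurance = 82820.08 + 580.76 + 7252.79 + 429.92 = 91083.55
Import duty = 91083.55 × 7.7% = 7013.43
Buyer bears: origin terminal 580.76 + freight 7252.79 + insurance 429.92 + destination terminal 442.63 + delivery 1308.86 + duty 7013.43 = 17028.39
Landed cost = invoice 82820.08 + 17028.39 = 99848.47

Total landed cost: SGD 99848.47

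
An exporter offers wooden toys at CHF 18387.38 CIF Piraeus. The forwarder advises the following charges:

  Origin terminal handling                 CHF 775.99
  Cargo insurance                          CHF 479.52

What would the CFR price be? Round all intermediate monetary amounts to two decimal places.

CFR price: CHF 17907.86

Not relevant to the conversion: origin terminal — on the seller under both CIF and CFR; already in the CIF price and stays in the CFR price.
From CIF to CFR, the seller no longer bears: insurance.
CFR price = 18387.38 − 479.52 = 17907.86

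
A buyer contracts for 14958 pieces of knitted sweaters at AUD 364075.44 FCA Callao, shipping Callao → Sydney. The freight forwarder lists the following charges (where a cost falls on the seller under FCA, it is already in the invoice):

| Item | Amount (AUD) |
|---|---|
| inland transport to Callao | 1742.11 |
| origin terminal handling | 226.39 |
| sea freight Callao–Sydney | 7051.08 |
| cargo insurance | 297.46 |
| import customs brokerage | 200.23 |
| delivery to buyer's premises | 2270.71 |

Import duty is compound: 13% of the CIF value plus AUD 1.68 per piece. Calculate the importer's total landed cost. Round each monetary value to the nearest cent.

FCA: the seller delivers export-cleared goods to the carrier; the buyer bears costs from that point.
Already in the invoice (seller's account under FCA): inland to port — exclude.
CIF value = FCA price + origin terminal + freight + insurance = 364075.44 + 226.39 + 7051.08 + 297.46 = 371650.37
Ad valorem component: 371650.37 × 13% = 48314.55
Specific component: 14958 × 1.68 = 25129.44
Import duty = 48314.55 + 25129.44 = 73443.99
Buyer bears: origin terminal 226.39 + freight 7051.08 + insurance 297.46 + brokerage 200.23 + delivery 2270.71 + duty 73443.99 = 83489.86
Landed cost = invoice 364075.44 + 83489.86 = 447565.30

Total landed cost: AUD 447565.30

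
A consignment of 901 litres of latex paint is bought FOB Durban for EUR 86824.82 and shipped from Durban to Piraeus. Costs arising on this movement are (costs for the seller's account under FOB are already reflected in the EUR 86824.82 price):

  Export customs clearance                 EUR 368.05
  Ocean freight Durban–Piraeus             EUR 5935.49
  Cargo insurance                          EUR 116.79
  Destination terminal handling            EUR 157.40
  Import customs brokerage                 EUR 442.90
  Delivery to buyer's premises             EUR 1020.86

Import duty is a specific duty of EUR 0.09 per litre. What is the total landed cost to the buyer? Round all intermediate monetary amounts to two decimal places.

Total landed cost: EUR 94579.35

FOB: the seller bears costs until goods are on board at the origin port; the buyer bears freight, insurance and all costs thereafter.
Already in the invoice (seller's account under FOB): export clearance — exclude.
CIF value = FOB price + freight + insurance = 86824.82 + 5935.49 + 116.79 = 92877.10
Import duty = 901 × 0.09 = 81.09
Buyer bears: freight 5935.49 + insurance 116.79 + destination terminal 157.40 + brokerage 442.90 + delivery 1020.86 + duty 81.09 = 7754.53
Landed cost = invoice 86824.82 + 7754.53 = 94579.35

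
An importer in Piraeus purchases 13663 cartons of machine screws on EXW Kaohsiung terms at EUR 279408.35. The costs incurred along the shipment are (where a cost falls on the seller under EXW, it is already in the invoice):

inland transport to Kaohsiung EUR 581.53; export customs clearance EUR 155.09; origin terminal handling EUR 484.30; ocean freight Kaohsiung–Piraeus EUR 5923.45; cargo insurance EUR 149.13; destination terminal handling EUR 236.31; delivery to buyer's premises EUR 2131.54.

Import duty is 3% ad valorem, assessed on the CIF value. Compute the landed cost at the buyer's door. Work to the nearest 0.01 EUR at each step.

EXW: the seller makes goods available at their premises; the buyer bears all onward costs.
CIF value = EXW price + inland to port + export clearance + origin terminal + freight + insurance = 279408.35 + 581.53 + 155.09 + 484.30 + 5923.45 + 149.13 = 286701.85
Import duty = 286701.85 × 3% = 8601.06
Buyer bears: inland to port 581.53 + export clearance 155.09 + origin terminal 484.30 + freight 5923.45 + insurance 149.13 + destination terminal 236.31 + delivery 2131.54 + duty 8601.06 = 18262.41
Landed cost = invoice 279408.35 + 18262.41 = 297670.76

Total landed cost: EUR 297670.76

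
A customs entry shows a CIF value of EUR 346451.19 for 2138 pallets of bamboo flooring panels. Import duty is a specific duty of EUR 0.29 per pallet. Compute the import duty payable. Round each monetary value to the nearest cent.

Import duty: EUR 620.02

Import duty = 2138 × 0.29 = 620.02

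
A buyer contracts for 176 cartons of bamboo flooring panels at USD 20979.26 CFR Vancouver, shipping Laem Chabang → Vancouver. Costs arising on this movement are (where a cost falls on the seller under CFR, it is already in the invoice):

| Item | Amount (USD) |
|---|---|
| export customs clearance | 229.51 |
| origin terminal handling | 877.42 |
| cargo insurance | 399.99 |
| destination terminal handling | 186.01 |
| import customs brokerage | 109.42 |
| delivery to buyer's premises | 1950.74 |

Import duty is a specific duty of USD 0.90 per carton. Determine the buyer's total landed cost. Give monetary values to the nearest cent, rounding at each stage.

Total landed cost: USD 23783.82

CFR: the seller pays costs through ocean freight to the destination port, but not insurance.
Already in the invoice (seller's account under CFR): export clearance, origin terminal — exclude.
CIF value = CFR price + insurance = 20979.26 + 399.99 = 21379.25
Import duty = 176 × 0.90 = 158.40
Buyer bears: insurance 399.99 + destination terminal 186.01 + brokerage 109.42 + delivery 1950.74 + duty 158.40 = 2804.56
Landed cost = invoice 20979.26 + 2804.56 = 23783.82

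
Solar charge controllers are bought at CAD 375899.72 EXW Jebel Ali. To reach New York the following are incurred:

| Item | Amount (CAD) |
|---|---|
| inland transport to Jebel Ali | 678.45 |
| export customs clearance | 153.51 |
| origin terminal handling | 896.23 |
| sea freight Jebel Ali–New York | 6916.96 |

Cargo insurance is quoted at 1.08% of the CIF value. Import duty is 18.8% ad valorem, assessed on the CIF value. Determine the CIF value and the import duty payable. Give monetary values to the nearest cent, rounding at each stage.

Let C be the CIF value. C = EXW price + pre-shipment costs + freight + 1.08% × C
C − 1.08% × C = 375899.72 + 678.45 + 153.51 + 896.23 + 6916.96
0.9892 × C = 384544.87
C = 384544.87 / 0.9892 = 388743.30
Insurance premium = 1.08% × 388743.30 = 4198.43
Import duty = 388743.30 × 18.8% = 73083.74

CIF value: CAD 388743.30; import duty: CAD 73083.74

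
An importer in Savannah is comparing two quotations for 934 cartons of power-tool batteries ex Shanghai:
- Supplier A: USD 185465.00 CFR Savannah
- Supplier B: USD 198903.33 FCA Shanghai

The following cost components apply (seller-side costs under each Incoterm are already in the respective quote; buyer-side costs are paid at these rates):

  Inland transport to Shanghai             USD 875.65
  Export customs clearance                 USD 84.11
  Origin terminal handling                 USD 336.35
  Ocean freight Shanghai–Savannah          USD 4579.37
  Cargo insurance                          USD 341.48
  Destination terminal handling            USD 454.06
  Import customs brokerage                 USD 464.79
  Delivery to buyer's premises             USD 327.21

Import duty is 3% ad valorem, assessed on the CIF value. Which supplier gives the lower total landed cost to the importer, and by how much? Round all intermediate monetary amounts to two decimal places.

Supplier A (CFR):
CIF value = CFR price + insurance = 185465.00 + 341.48 = 185806.48
Import duty = 185806.48 × 3% = 5574.19
Buyer bears (A): 341.48 + 454.06 + 464.79 + 327.21 = 1587.54
Landed cost (A) = invoice 185465.00 + 1587.54 + duty 5574.19 = 192626.73
Supplier B (FCA):
CIF value = FCA price + origin terminal + freight + insurance = 198903.33 + 336.35 + 4579.37 + 341.48 = 204160.53
Import duty = 204160.53 × 3% = 6124.82
Buyer bears (B): 336.35 + 4579.37 + 341.48 + 454.06 + 464.79 + 327.21 = 6503.26
Landed cost (B) = invoice 198903.33 + 6503.26 + duty 6124.82 = 211531.41
Difference = |192626.73 − 211531.41| = 18904.68

Supplier A is cheaper by USD 18904.68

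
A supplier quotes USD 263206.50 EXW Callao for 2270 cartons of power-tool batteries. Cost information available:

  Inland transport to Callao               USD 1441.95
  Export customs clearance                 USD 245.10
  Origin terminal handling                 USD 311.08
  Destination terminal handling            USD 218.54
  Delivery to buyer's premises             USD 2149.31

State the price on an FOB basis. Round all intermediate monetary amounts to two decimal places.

Not relevant to the conversion: delivery, destination terminal — on the buyer under both terms; not part of either seller's price.
From EXW to FOB, the seller additionally bears: inland to port, export clearance, origin terminal.
FOB price = 263206.50 + 1441.95 + 245.10 + 311.08 = 265204.63

FOB price: USD 265204.63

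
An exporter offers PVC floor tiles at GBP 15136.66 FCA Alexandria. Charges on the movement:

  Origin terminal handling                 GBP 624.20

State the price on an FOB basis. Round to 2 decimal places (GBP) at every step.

FOB price: GBP 15760.86

From FCA to FOB, the seller additionally bears: origin terminal.
FOB price = 15136.66 + 624.20 = 15760.86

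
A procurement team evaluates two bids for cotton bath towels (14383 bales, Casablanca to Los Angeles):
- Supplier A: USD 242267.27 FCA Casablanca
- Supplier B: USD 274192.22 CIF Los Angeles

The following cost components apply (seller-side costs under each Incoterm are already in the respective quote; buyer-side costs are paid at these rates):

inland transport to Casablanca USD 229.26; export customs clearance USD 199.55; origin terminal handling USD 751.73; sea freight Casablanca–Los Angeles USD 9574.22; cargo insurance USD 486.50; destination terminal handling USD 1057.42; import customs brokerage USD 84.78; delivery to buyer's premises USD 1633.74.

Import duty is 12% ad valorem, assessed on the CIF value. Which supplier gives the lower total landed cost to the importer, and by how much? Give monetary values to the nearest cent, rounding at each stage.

Supplier A is cheaper by USD 23646.00

Supplier A (FCA):
CIF value = FCA price + origin terminal + freight + insurance = 242267.27 + 751.73 + 9574.22 + 486.50 = 253079.72
Import duty = 253079.72 × 12% = 30369.57
Buyer bears (A): 751.73 + 9574.22 + 486.50 + 1057.42 + 84.78 + 1633.74 = 13588.39
Landed cost (A) = invoice 242267.27 + 13588.39 + duty 30369.57 = 286225.23
Supplier B (CIF):
The CIF price already equals the CIF value: 274192.22
Import duty = 274192.22 × 12% = 32903.07
Buyer bears (B): 1057.42 + 84.78 + 1633.74 = 2775.94
Landed cost (B) = invoice 274192.22 + 2775.94 + duty 32903.07 = 309871.23
Difference = |286225.23 − 309871.23| = 23646.00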